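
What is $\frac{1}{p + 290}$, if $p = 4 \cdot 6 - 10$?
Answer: $\frac{1}{304} \approx 0.0032895$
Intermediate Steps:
$p = 14$ ($p = 24 - 10 = 14$)
$\frac{1}{p + 290} = \frac{1}{14 + 290} = \frac{1}{304}$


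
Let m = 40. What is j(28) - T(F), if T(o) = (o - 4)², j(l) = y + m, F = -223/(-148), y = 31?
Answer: 1419023/21904 ≈ 64.784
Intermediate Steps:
F = 223/148 (F = -223*(-1/148) = 223/148 ≈ 1.5068)
j(l) = 71 (j(l) = 31 + 40 = 71)
T(o) = (-4 + o)²
j(28) - T(F) = 71 - (-4 + 223/148)² = 71 - (-369/148)² = 71 - 1*136161/21904 = 71 - 136161/21904 = 1419023/21904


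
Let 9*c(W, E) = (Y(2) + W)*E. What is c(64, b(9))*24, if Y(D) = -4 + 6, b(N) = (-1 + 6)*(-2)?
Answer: -1760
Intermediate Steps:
b(N) = -10 (b(N) = 5*(-2) = -10)
Y(D) = 2
c(W, E) = E*(2 + W)/9 (c(W, E) = ((2 + W)*E)/9 = (E*(2 + W))/9 = E*(2 + W)/9)
c(64, b(9))*24 = ((⅑)*(-10)*(2 + 64))*24 = ((⅑)*(-10)*66)*24 = -220/3*24 = -1760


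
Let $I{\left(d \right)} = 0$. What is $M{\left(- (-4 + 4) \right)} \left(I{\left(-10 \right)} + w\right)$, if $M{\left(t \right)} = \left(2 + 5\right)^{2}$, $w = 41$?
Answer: $2009$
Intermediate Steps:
$M{\left(t \right)} = 49$ ($M{\left(t \right)} = 7^{2} = 49$)
$M{\left(- (-4 + 4) \right)} \left(I{\left(-10 \right)} + w\right) = 49 \left(0 + 41\right) = 49 \cdot 41 = 2009$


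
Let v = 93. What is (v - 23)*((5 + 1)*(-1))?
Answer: -420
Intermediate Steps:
(v - 23)*((5 + 1)*(-1)) = (93 - 23)*((5 + 1)*(-1)) = 70*(6*(-1)) = 70*(-6) = -420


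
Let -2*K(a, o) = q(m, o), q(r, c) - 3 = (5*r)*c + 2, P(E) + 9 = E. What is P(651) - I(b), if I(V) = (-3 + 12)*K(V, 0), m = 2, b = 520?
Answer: 1329/2 ≈ 664.50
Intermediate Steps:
P(E) = -9 + E
q(r, c) = 5 + 5*c*r (q(r, c) = 3 + ((5*r)*c + 2) = 3 + (5*c*r + 2) = 3 + (2 + 5*c*r) = 5 + 5*c*r)
K(a, o) = -5/2 - 5*o (K(a, o) = -(5 + 5*o*2)/2 = -(5 + 10*o)/2 = -5/2 - 5*o)
I(V) = -45/2 (I(V) = (-3 + 12)*(-5/2 - 5*0) = 9*(-5/2 + 0) = 9*(-5/2) = -45/2)
P(651) - I(b) = (-9 + 651) - 1*(-45/2) = 642 + 45/2 = 1329/2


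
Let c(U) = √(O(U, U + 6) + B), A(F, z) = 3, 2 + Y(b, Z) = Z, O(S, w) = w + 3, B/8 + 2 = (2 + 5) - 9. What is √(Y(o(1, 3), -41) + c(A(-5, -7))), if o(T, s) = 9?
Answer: √(-43 + 2*I*√5) ≈ 0.34054 + 6.5663*I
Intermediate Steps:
B = -32 (B = -16 + 8*((2 + 5) - 9) = -16 + 8*(7 - 9) = -16 + 8*(-2) = -16 - 16 = -32)
O(S, w) = 3 + w
Y(b, Z) = -2 + Z
c(U) = √(-23 + U) (c(U) = √((3 + (U + 6)) - 32) = √((3 + (6 + U)) - 32) = √((9 + U) - 32) = √(-23 + U))
√(Y(o(1, 3), -41) + c(A(-5, -7))) = √((-2 - 41) + √(-23 + 3)) = √(-43 + √(-20)) = √(-43 + 2*I*√5)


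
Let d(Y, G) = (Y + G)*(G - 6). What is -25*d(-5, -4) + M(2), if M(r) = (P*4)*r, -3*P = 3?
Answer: -2258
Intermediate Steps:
P = -1 (P = -⅓*3 = -1)
M(r) = -4*r (M(r) = (-1*4)*r = -4*r)
d(Y, G) = (-6 + G)*(G + Y) (d(Y, G) = (G + Y)*(-6 + G) = (-6 + G)*(G + Y))
-25*d(-5, -4) + M(2) = -25*((-4)² - 6*(-4) - 6*(-5) - 4*(-5)) - 4*2 = -25*(16 + 24 + 30 + 20) - 8 = -25*90 - 8 = -2250 - 8 = -2258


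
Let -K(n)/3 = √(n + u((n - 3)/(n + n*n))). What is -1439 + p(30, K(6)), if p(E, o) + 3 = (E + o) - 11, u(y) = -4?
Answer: -1423 - 3*√2 ≈ -1427.2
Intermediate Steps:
K(n) = -3*√(-4 + n) (K(n) = -3*√(n - 4) = -3*√(-4 + n))
p(E, o) = -14 + E + o (p(E, o) = -3 + ((E + o) - 11) = -3 + (-11 + E + o) = -14 + E + o)
-1439 + p(30, K(6)) = -1439 + (-14 + 30 - 3*√(-4 + 6)) = -1439 + (-14 + 30 - 3*√2) = -1439 + (16 - 3*√2) = -1423 - 3*√2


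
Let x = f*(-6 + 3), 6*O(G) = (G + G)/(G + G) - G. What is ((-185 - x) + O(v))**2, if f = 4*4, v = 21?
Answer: 177241/9 ≈ 19693.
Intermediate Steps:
f = 16
O(G) = 1/6 - G/6 (O(G) = ((G + G)/(G + G) - G)/6 = ((2*G)/((2*G)) - G)/6 = ((2*G)*(1/(2*G)) - G)/6 = (1 - G)/6 = 1/6 - G/6)
x = -48 (x = 16*(-6 + 3) = 16*(-3) = -48)
((-185 - x) + O(v))**2 = ((-185 - 1*(-48)) + (1/6 - 1/6*21))**2 = ((-185 + 48) + (1/6 - 7/2))**2 = (-137 - 10/3)**2 = (-421/3)**2 = 177241/9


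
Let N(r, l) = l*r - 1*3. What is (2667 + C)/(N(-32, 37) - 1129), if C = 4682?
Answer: -7349/2316 ≈ -3.1731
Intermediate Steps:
N(r, l) = -3 + l*r (N(r, l) = l*r - 3 = -3 + l*r)
(2667 + C)/(N(-32, 37) - 1129) = (2667 + 4682)/((-3 + 37*(-32)) - 1129) = 7349/((-3 - 1184) - 1129) = 7349/(-1187 - 1129) = 7349/(-2316) = 7349*(-1/2316) = -7349/2316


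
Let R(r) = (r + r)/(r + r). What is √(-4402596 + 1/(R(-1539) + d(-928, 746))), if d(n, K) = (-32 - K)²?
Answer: I*√1612978793730854815/605285 ≈ 2098.2*I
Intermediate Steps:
R(r) = 1 (R(r) = (2*r)/((2*r)) = (2*r)*(1/(2*r)) = 1)
√(-4402596 + 1/(R(-1539) + d(-928, 746))) = √(-4402596 + 1/(1 + (32 + 746)²)) = √(-4402596 + 1/(1 + 778²)) = √(-4402596 + 1/(1 + 605284)) = √(-4402596 + 1/605285) = √(-2664825319859/605285) = I*√1612978793730854815/605285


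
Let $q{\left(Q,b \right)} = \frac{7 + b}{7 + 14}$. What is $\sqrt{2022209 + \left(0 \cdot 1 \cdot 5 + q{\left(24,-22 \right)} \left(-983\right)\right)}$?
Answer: $\frac{\sqrt{99122646}}{7} \approx 1422.3$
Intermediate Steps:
$q{\left(Q,b \right)} = \frac{1}{3} + \frac{b}{21}$ ($q{\left(Q,b \right)} = \frac{7 + b}{21} = \left(7 + b\right) \frac{1}{21} = \frac{1}{3} + \frac{b}{21}$)
$\sqrt{2022209 + \left(0 \cdot 1 \cdot 5 + q{\left(24,-22 \right)} \left(-983\right)\right)} = \sqrt{2022209 + \left(0 \cdot 1 \cdot 5 + \left(\frac{1}{3} + \frac{1}{21} \left(-22\right)\right) \left(-983\right)\right)} = \sqrt{2022209 + \left(0 \cdot 5 + \left(\frac{1}{3} - \frac{22}{21}\right) \left(-983\right)\right)} = \sqrt{2022209 + \left(0 - - \frac{4915}{7}\right)} = \sqrt{2022209 + \left(0 + \frac{4915}{7}\right)} = \sqrt{2022209 + \frac{4915}{7}} = \sqrt{\frac{14160378}{7}} = \frac{\sqrt{99122646}}{7}$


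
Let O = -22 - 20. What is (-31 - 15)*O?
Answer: 1932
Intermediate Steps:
O = -42
(-31 - 15)*O = (-31 - 15)*(-42) = -46*(-42) = 1932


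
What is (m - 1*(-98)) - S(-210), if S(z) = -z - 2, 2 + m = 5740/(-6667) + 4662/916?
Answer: -329078575/3053486 ≈ -107.77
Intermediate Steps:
m = 6804885/3053486 (m = -2 + (5740/(-6667) + 4662/916) = -2 + (5740*(-1/6667) + 4662*(1/916)) = -2 + (-5740/6667 + 2331/458) = -2 + 12911857/3053486 = 6804885/3053486 ≈ 2.2286)
S(z) = -2 - z
(m - 1*(-98)) - S(-210) = (6804885/3053486 - 1*(-98)) - (-2 - 1*(-210)) = (6804885/3053486 + 98) - (-2 + 210) = 306046513/3053486 - 1*208 = 306046513/3053486 - 208 = -329078575/3053486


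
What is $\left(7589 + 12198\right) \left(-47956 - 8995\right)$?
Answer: $-1126889437$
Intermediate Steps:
$\left(7589 + 12198\right) \left(-47956 - 8995\right) = 19787 \left(-56951\right) = -1126889437$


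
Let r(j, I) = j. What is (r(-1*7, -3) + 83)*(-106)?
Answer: -8056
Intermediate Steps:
(r(-1*7, -3) + 83)*(-106) = (-1*7 + 83)*(-106) = (-7 + 83)*(-106) = 76*(-106) = -8056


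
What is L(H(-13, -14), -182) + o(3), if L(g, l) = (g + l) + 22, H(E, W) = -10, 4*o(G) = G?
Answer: -677/4 ≈ -169.25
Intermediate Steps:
o(G) = G/4
L(g, l) = 22 + g + l
L(H(-13, -14), -182) + o(3) = (22 - 10 - 182) + (1/4)*3 = -170 + 3/4 = -677/4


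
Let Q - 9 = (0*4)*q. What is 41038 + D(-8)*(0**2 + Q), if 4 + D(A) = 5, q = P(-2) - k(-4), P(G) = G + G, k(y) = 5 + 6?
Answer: 41047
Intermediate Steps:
k(y) = 11
P(G) = 2*G
q = -15 (q = 2*(-2) - 1*11 = -4 - 11 = -15)
D(A) = 1 (D(A) = -4 + 5 = 1)
Q = 9 (Q = 9 + (0*4)*(-15) = 9 + 0*(-15) = 9 + 0 = 9)
41038 + D(-8)*(0**2 + Q) = 41038 + 1*(0**2 + 9) = 41038 + 1*(0 + 9) = 41038 + 1*9 = 41038 + 9 = 41047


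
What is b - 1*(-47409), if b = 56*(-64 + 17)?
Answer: 44777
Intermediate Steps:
b = -2632 (b = 56*(-47) = -2632)
b - 1*(-47409) = -2632 - 1*(-47409) = -2632 + 47409 = 44777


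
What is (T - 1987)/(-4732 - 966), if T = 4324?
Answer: -2337/5698 ≈ -0.41014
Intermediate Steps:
(T - 1987)/(-4732 - 966) = (4324 - 1987)/(-4732 - 966) = 2337/(-5698) = 2337*(-1/5698) = -2337/5698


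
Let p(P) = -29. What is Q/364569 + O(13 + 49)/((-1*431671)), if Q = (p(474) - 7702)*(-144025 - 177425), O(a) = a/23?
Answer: 8224482060755024/1206532963459 ≈ 6816.6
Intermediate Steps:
O(a) = a/23 (O(a) = a*(1/23) = a/23)
Q = 2485129950 (Q = (-29 - 7702)*(-144025 - 177425) = -7731*(-321450) = 2485129950)
Q/364569 + O(13 + 49)/((-1*431671)) = 2485129950/364569 + ((13 + 49)/23)/((-1*431671)) = 2485129950*(1/364569) + ((1/23)*62)/(-431671) = 828376650/121523 + (62/23)*(-1/431671) = 828376650/121523 - 62/9928433 = 8224482060755024/1206532963459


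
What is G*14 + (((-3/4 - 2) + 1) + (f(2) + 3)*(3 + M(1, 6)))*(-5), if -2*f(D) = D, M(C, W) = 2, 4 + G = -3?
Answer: -557/4 ≈ -139.25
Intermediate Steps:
G = -7 (G = -4 - 3 = -7)
f(D) = -D/2
G*14 + (((-3/4 - 2) + 1) + (f(2) + 3)*(3 + M(1, 6)))*(-5) = -7*14 + (((-3/4 - 2) + 1) + (-1/2*2 + 3)*(3 + 2))*(-5) = -98 + (((-3*1/4 - 2) + 1) + (-1 + 3)*5)*(-5) = -98 + (((-3/4 - 2) + 1) + 2*5)*(-5) = -98 + ((-11/4 + 1) + 10)*(-5) = -98 + (-7/4 + 10)*(-5) = -98 + (33/4)*(-5) = -98 - 165/4 = -557/4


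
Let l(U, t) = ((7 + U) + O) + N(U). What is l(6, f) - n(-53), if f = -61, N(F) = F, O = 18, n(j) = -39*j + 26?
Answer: -2056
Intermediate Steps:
n(j) = 26 - 39*j
l(U, t) = 25 + 2*U (l(U, t) = ((7 + U) + 18) + U = (25 + U) + U = 25 + 2*U)
l(6, f) - n(-53) = (25 + 2*6) - (26 - 39*(-53)) = (25 + 12) - (26 + 2067) = 37 - 1*2093 = 37 - 2093 = -2056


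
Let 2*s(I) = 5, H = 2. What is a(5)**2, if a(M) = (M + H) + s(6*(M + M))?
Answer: 361/4 ≈ 90.250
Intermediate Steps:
s(I) = 5/2 (s(I) = (1/2)*5 = 5/2)
a(M) = 9/2 + M (a(M) = (M + 2) + 5/2 = (2 + M) + 5/2 = 9/2 + M)
a(5)**2 = (9/2 + 5)**2 = (19/2)**2 = 361/4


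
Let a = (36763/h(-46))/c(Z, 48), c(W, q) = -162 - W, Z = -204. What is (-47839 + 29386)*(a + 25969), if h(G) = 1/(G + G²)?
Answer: -237398177154/7 ≈ -3.3914e+10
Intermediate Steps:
a = 12683235/7 (a = (36763/((1/((-46)*(1 - 46)))))/(-162 - 1*(-204)) = (36763/((-1/46/(-45))))/(-162 + 204) = (36763/((-1/46*(-1/45))))/42 = (36763/(1/2070))*(1/42) = (36763*2070)*(1/42) = 76099410*(1/42) = 12683235/7 ≈ 1.8119e+6)
(-47839 + 29386)*(a + 25969) = (-47839 + 29386)*(12683235/7 + 25969) = -18453*12865018/7 = -237398177154/7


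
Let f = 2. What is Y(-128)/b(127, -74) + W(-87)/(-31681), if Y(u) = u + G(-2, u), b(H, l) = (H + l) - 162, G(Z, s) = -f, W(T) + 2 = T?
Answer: 4128231/3453229 ≈ 1.1955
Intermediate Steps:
W(T) = -2 + T
G(Z, s) = -2 (G(Z, s) = -1*2 = -2)
b(H, l) = -162 + H + l
Y(u) = -2 + u (Y(u) = u - 2 = -2 + u)
Y(-128)/b(127, -74) + W(-87)/(-31681) = (-2 - 128)/(-162 + 127 - 74) + (-2 - 87)/(-31681) = -130/(-109) - 89*(-1/31681) = -130*(-1/109) + 89/31681 = 130/109 + 89/31681 = 4128231/3453229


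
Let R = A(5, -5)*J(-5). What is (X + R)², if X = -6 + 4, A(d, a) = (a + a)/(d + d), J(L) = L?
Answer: 9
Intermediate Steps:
A(d, a) = a/d (A(d, a) = (2*a)/((2*d)) = (2*a)*(1/(2*d)) = a/d)
X = -2
R = 5 (R = -5/5*(-5) = -5*⅕*(-5) = -1*(-5) = 5)
(X + R)² = (-2 + 5)² = 3² = 9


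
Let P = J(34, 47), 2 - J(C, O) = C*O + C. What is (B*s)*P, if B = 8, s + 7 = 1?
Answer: 78240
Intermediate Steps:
s = -6 (s = -7 + 1 = -6)
J(C, O) = 2 - C - C*O (J(C, O) = 2 - (C*O + C) = 2 - (C + C*O) = 2 + (-C - C*O) = 2 - C - C*O)
P = -1630 (P = 2 - 1*34 - 1*34*47 = 2 - 34 - 1598 = -1630)
(B*s)*P = (8*(-6))*(-1630) = -48*(-1630) = 78240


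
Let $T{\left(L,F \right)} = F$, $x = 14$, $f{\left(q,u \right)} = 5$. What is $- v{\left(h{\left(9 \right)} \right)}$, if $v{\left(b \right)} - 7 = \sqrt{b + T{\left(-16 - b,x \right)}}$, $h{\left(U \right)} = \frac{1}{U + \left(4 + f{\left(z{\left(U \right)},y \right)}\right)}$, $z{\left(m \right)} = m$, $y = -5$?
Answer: $-7 - \frac{\sqrt{506}}{6} \approx -10.749$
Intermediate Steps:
$h{\left(U \right)} = \frac{1}{9 + U}$ ($h{\left(U \right)} = \frac{1}{U + \left(4 + 5\right)} = \frac{1}{U + 9} = \frac{1}{9 + U}$)
$v{\left(b \right)} = 7 + \sqrt{14 + b}$ ($v{\left(b \right)} = 7 + \sqrt{b + 14} = 7 + \sqrt{14 + b}$)
$- v{\left(h{\left(9 \right)} \right)} = - (7 + \sqrt{14 + \frac{1}{9 + 9}}) = - (7 + \sqrt{14 + \frac{1}{18}}) = - (7 + \sqrt{\frac{253}{18}}) = - (7 + \frac{\sqrt{506}}{6}) = -7 - \frac{\sqrt{506}}{6}$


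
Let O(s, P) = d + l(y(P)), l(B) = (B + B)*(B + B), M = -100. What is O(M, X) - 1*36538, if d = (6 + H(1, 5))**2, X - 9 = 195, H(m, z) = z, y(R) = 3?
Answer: -36381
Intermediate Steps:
X = 204 (X = 9 + 195 = 204)
l(B) = 4*B**2 (l(B) = (2*B)*(2*B) = 4*B**2)
d = 121 (d = (6 + 5)**2 = 11**2 = 121)
O(s, P) = 157 (O(s, P) = 121 + 4*3**2 = 121 + 4*9 = 121 + 36 = 157)
O(M, X) - 1*36538 = 157 - 1*36538 = 157 - 36538 = -36381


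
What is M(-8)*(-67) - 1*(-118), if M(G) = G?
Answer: 654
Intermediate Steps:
M(-8)*(-67) - 1*(-118) = -8*(-67) - 1*(-118) = 536 + 118 = 654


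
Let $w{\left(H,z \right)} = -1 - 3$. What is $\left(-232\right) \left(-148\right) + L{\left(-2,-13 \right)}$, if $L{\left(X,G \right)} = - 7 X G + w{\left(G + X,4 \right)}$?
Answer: $34150$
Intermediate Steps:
$w{\left(H,z \right)} = -4$ ($w{\left(H,z \right)} = -1 - 3 = -4$)
$L{\left(X,G \right)} = -4 - 7 G X$ ($L{\left(X,G \right)} = - 7 X G - 4 = - 7 G X - 4 = -4 - 7 G X$)
$\left(-232\right) \left(-148\right) + L{\left(-2,-13 \right)} = \left(-232\right) \left(-148\right) - \left(4 - -182\right) = 34336 - 186 = 34150$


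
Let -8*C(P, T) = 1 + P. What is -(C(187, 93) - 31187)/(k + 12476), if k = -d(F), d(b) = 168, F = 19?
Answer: 62421/24616 ≈ 2.5358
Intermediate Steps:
C(P, T) = -⅛ - P/8 (C(P, T) = -(1 + P)/8 = -⅛ - P/8)
k = -168 (k = -1*168 = -168)
-(C(187, 93) - 31187)/(k + 12476) = -((-⅛ - ⅛*187) - 31187)/(-168 + 12476) = -((-⅛ - 187/8) - 31187)/12308 = -(-47/2 - 31187)/12308 = -(-62421)/(2*12308) = -1*(-62421/24616) = 62421/24616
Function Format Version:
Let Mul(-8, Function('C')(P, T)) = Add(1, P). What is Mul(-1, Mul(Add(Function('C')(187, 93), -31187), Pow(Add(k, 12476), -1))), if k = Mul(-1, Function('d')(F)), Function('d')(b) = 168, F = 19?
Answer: Rational(62421, 24616) ≈ 2.5358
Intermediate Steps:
Function('C')(P, T) = Add(Rational(-1, 8), Mul(Rational(-1, 8), P)) (Function('C')(P, T) = Mul(Rational(-1, 8), Add(1, P)) = Add(Rational(-1, 8), Mul(Rational(-1, 8), P)))
k = -168 (k = Mul(-1, 168) = -168)
Mul(-1, Mul(Add(Function('C')(187, 93), -31187), Pow(Add(k, 12476), -1))) = Mul(-1, Mul(Add(Add(Rational(-1, 8), Mul(Rational(-1, 8), 187)), -31187), Pow(Add(-168, 12476), -1))) = Mul(-1, Mul(Add(Add(Rational(-1, 8), Rational(-187, 8)), -31187), Pow(12308, -1))) = Mul(-1, Mul(Add(Rational(-47, 2), -31187), Rational(1, 12308))) = Mul(-1, Mul(Rational(-62421, 2), Rational(1, 12308))) = Mul(-1, Rational(-62421, 24616)) = Rational(62421, 24616)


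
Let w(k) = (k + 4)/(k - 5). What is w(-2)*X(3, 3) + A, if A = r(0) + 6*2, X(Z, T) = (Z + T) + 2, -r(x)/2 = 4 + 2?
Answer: -16/7 ≈ -2.2857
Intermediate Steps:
r(x) = -12 (r(x) = -2*(4 + 2) = -2*6 = -12)
w(k) = (4 + k)/(-5 + k)
X(Z, T) = 2 + T + Z (X(Z, T) = (T + Z) + 2 = 2 + T + Z)
A = 0 (A = -12 + 6*2 = -12 + 12 = 0)
w(-2)*X(3, 3) + A = ((4 - 2)/(-5 - 2))*(2 + 3 + 3) + 0 = (2/(-7))*8 + 0 = -⅐*2*8 + 0 = -2/7*8 + 0 = -16/7 + 0 = -16/7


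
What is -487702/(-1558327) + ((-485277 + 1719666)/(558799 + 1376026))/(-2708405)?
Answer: 2555697845699463547/8166084933759998875 ≈ 0.31296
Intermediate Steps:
-487702/(-1558327) + ((-485277 + 1719666)/(558799 + 1376026))/(-2708405) = -487702*(-1/1558327) + (1234389/1934825)*(-1/2708405) = 487702/1558327 + (1234389*(1/1934825))*(-1/2708405) = 487702/1558327 + (1234389/1934825)*(-1/2708405) = 487702/1558327 - 1234389/5240289704125 = 2555697845699463547/8166084933759998875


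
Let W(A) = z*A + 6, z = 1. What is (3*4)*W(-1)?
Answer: 60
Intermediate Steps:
W(A) = 6 + A (W(A) = 1*A + 6 = A + 6 = 6 + A)
(3*4)*W(-1) = (3*4)*(6 - 1) = 12*5 = 60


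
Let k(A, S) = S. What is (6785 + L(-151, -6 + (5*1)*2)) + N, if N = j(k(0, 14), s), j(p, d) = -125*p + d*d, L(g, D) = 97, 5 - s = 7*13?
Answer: 12528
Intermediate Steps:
s = -86 (s = 5 - 7*13 = 5 - 1*91 = 5 - 91 = -86)
j(p, d) = d**2 - 125*p (j(p, d) = -125*p + d**2 = d**2 - 125*p)
N = 5646 (N = (-86)**2 - 125*14 = 7396 - 1750 = 5646)
(6785 + L(-151, -6 + (5*1)*2)) + N = (6785 + 97) + 5646 = 6882 + 5646 = 12528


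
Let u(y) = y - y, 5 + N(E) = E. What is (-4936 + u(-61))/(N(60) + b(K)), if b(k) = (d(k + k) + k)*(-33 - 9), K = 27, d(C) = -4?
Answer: 4936/911 ≈ 5.4182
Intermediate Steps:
N(E) = -5 + E
u(y) = 0
b(k) = 168 - 42*k (b(k) = (-4 + k)*(-33 - 9) = (-4 + k)*(-42) = 168 - 42*k)
(-4936 + u(-61))/(N(60) + b(K)) = (-4936 + 0)/((-5 + 60) + (168 - 42*27)) = -4936/(55 + (168 - 1134)) = -4936/(55 - 966) = -4936/(-911) = -4936*(-1/911) = 4936/911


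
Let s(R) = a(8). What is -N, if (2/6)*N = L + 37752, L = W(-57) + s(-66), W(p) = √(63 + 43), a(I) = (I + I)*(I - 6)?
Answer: -113352 - 3*√106 ≈ -1.1338e+5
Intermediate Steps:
a(I) = 2*I*(-6 + I) (a(I) = (2*I)*(-6 + I) = 2*I*(-6 + I))
W(p) = √106
s(R) = 32 (s(R) = 2*8*(-6 + 8) = 2*8*2 = 32)
L = 32 + √106 (L = √106 + 32 = 32 + √106 ≈ 42.296)
N = 113352 + 3*√106 (N = 3*((32 + √106) + 37752) = 3*(37784 + √106) = 113352 + 3*√106 ≈ 1.1338e+5)
-N = -(113352 + 3*√106) = -113352 - 3*√106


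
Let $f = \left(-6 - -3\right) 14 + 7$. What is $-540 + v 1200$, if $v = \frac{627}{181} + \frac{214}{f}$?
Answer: $- \frac{4713540}{1267} \approx -3720.2$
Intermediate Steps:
$f = -35$ ($f = \left(-6 + 3\right) 14 + 7 = \left(-3\right) 14 + 7 = -42 + 7 = -35$)
$v = - \frac{16789}{6335}$ ($v = \frac{627}{181} + \frac{214}{-35} = 627 \cdot \frac{1}{181} + 214 \left(- \frac{1}{35}\right) = \frac{627}{181} - \frac{214}{35} = - \frac{16789}{6335} \approx -2.6502$)
$-540 + v 1200 = -540 - \frac{4029360}{1267} = - \frac{4713540}{1267}$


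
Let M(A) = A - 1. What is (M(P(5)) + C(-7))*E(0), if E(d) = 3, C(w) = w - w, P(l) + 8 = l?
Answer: -12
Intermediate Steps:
P(l) = -8 + l
C(w) = 0
M(A) = -1 + A
(M(P(5)) + C(-7))*E(0) = ((-1 + (-8 + 5)) + 0)*3 = ((-1 - 3) + 0)*3 = (-4 + 0)*3 = -4*3 = -12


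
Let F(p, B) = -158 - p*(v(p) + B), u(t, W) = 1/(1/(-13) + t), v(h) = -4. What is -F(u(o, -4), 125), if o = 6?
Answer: 1249/7 ≈ 178.43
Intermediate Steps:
u(t, W) = 1/(-1/13 + t)
F(p, B) = -158 - p*(-4 + B)
-F(u(o, -4), 125) = -(-158 + 4*(13/(-1 + 13*6)) - 1*125*13/(-1 + 13*6)) = -(-158 + 4*(13/(-1 + 78)) - 1*125*13/(-1 + 78)) = -(-158 + 4*(13/77) - 1*125*13/77) = -(-158 + 52/77 - 1625/77) = -1*(-1249/7) = 1249/7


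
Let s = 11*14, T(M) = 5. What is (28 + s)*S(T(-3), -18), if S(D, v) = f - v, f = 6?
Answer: 4368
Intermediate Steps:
s = 154
S(D, v) = 6 - v
(28 + s)*S(T(-3), -18) = (28 + 154)*(6 - 1*(-18)) = 182*(6 + 18) = 182*24 = 4368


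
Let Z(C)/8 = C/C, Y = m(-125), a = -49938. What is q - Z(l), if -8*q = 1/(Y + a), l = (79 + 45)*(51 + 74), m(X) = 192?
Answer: -3183743/397968 ≈ -8.0000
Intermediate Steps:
Y = 192
l = 15500 (l = 124*125 = 15500)
Z(C) = 8 (Z(C) = 8*(C/C) = 8*1 = 8)
q = 1/397968 (q = -1/(8*(192 - 49938)) = -1/8/(-49746) = -1/8*(-1/49746) = 1/397968 ≈ 2.5128e-6)
q - Z(l) = 1/397968 - 1*8 = 1/397968 - 8 = -3183743/397968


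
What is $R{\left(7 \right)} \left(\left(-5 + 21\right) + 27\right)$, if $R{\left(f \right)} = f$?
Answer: $301$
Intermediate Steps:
$R{\left(7 \right)} \left(\left(-5 + 21\right) + 27\right) = 7 \left(\left(-5 + 21\right) + 27\right) = 7 \left(16 + 27\right) = 7 \cdot 43 = 301$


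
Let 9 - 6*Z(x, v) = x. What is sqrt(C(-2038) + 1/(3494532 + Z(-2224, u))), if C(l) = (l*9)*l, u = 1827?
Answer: sqrt(657482054995463184762)/4193885 ≈ 6114.0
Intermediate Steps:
Z(x, v) = 3/2 - x/6
C(l) = 9*l**2 (C(l) = (9*l)*l = 9*l**2)
sqrt(C(-2038) + 1/(3494532 + Z(-2224, u))) = sqrt(9*(-2038)**2 + 1/(3494532 + (3/2 - 1/6*(-2224)))) = sqrt(9*4153444 + 1/(3494532 + (3/2 + 1112/3))) = sqrt(37380996 + 1/(3494532 + 2233/6)) = sqrt(37380996 + 1/(20969425/6)) = sqrt(37380996 + 6/20969425) = sqrt(783857992047306/20969425) = sqrt(657482054995463184762)/4193885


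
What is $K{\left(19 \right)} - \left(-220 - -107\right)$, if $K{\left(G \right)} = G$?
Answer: $132$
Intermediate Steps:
$K{\left(19 \right)} - \left(-220 - -107\right) = 19 - \left(-220 - -107\right) = 19 - \left(-220 + 107\right) = 19 - -113 = 19 + 113 = 132$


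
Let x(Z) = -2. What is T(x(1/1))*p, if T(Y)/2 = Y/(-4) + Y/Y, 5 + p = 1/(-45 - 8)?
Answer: -798/53 ≈ -15.057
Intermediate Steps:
p = -266/53 (p = -5 + 1/(-45 - 8) = -5 + 1/(-53) = -5 - 1/53 = -266/53 ≈ -5.0189)
T(Y) = 2 - Y/2 (T(Y) = 2*(Y/(-4) + Y/Y) = 2*(Y*(-¼) + 1) = 2*(-Y/4 + 1) = 2*(1 - Y/4) = 2 - Y/2)
T(x(1/1))*p = (2 - ½*(-2))*(-266/53) = (2 + 1)*(-266/53) = 3*(-266/53) = -798/53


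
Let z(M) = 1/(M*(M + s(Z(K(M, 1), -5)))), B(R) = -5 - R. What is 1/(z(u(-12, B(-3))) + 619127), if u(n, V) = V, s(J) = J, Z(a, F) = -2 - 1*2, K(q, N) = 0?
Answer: 12/7429525 ≈ 1.6152e-6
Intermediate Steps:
Z(a, F) = -4 (Z(a, F) = -2 - 2 = -4)
z(M) = 1/(M*(-4 + M)) (z(M) = 1/(M*(M - 4)) = 1/(M*(-4 + M)))
1/(z(u(-12, B(-3))) + 619127) = 1/(1/((-5 - 1*(-3))*(-4 + (-5 - 1*(-3)))) + 619127) = 1/(1/((-5 + 3)*(-4 + (-5 + 3))) + 619127) = 1/(1/((-2)*(-4 - 2)) + 619127) = 1/(-1/2/(-6) + 619127) = 1/(-1/2*(-1/6) + 619127) = 1/(1/12 + 619127) = 1/(7429525/12) = 12/7429525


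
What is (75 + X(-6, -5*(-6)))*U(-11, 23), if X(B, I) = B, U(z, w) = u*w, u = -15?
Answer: -23805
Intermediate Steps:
U(z, w) = -15*w
(75 + X(-6, -5*(-6)))*U(-11, 23) = (75 - 6)*(-15*23) = 69*(-345) = -23805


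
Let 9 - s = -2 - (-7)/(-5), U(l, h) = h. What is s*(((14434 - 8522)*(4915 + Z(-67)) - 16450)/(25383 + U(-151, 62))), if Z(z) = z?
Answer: 1775985412/127225 ≈ 13959.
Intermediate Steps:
s = 62/5 (s = 9 - (-2 - (-7)/(-5)) = 9 - (-2 - (-7)*(-1)/5) = 9 - (-2 - 1*7/5) = 9 - (-2 - 7/5) = 9 - 1*(-17/5) = 9 + 17/5 = 62/5 ≈ 12.400)
s*(((14434 - 8522)*(4915 + Z(-67)) - 16450)/(25383 + U(-151, 62))) = 62*(((14434 - 8522)*(4915 - 67) - 16450)/(25383 + 62))/5 = 62*((5912*4848 - 16450)/25445)/5 = 62*((28661376 - 16450)*(1/25445))/5 = 62*(28644926*(1/25445))/5 = (62/5)*(28644926/25445) = 1775985412/127225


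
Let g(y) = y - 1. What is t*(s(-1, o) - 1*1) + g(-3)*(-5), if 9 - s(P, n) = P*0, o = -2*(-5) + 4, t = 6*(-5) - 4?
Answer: -252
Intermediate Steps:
t = -34 (t = -30 - 4 = -34)
o = 14 (o = 10 + 4 = 14)
s(P, n) = 9 (s(P, n) = 9 - P*0 = 9 - 1*0 = 9 + 0 = 9)
g(y) = -1 + y
t*(s(-1, o) - 1*1) + g(-3)*(-5) = -34*(9 - 1*1) + (-1 - 3)*(-5) = -34*(9 - 1) - 4*(-5) = -34*8 + 20 = -272 + 20 = -252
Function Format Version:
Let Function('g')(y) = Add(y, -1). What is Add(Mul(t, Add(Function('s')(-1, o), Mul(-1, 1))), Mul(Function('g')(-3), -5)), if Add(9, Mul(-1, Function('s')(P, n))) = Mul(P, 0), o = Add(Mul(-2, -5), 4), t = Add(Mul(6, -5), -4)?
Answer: -252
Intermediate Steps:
t = -34 (t = Add(-30, -4) = -34)
o = 14 (o = Add(10, 4) = 14)
Function('s')(P, n) = 9 (Function('s')(P, n) = Add(9, Mul(-1, Mul(P, 0))) = Add(9, Mul(-1, 0)) = Add(9, 0) = 9)
Function('g')(y) = Add(-1, y)
Add(Mul(t, Add(Function('s')(-1, o), Mul(-1, 1))), Mul(Function('g')(-3), -5)) = Add(Mul(-34, Add(9, Mul(-1, 1))), Mul(Add(-1, -3), -5)) = Add(Mul(-34, Add(9, -1)), Mul(-4, -5)) = Add(Mul(-34, 8), 20) = Add(-272, 20) = -252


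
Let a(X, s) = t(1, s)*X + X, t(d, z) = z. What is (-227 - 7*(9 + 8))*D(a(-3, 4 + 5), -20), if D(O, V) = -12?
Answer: 4152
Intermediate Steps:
a(X, s) = X + X*s (a(X, s) = s*X + X = X*s + X = X + X*s)
(-227 - 7*(9 + 8))*D(a(-3, 4 + 5), -20) = (-227 - 7*(9 + 8))*(-12) = (-227 - 7*17)*(-12) = (-227 - 119)*(-12) = -346*(-12) = 4152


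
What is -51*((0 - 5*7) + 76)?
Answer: -2091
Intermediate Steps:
-51*((0 - 5*7) + 76) = -51*((0 - 35) + 76) = -51*(-35 + 76) = -51*41 = -2091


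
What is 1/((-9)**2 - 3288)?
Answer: -1/3207 ≈ -0.00031182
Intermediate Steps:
1/((-9)**2 - 3288) = 1/(81 - 3288) = 1/(-3207) = -1/3207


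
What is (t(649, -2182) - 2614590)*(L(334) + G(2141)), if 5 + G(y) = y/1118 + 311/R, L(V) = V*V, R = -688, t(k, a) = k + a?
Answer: -2610171919267167/8944 ≈ -2.9183e+11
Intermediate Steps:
t(k, a) = a + k
L(V) = V²
G(y) = -3751/688 + y/1118 (G(y) = -5 + (y/1118 + 311/(-688)) = -5 + (y*(1/1118) + 311*(-1/688)) = -5 + (y/1118 - 311/688) = -5 + (-311/688 + y/1118) = -3751/688 + y/1118)
(t(649, -2182) - 2614590)*(L(334) + G(2141)) = ((-2182 + 649) - 2614590)*(334² + (-3751/688 + (1/1118)*2141)) = (-1533 - 2614590)*(111556 + (-3751/688 + 2141/1118)) = -2616123*(111556 - 31635/8944) = -2616123*997725229/8944 = -2610171919267167/8944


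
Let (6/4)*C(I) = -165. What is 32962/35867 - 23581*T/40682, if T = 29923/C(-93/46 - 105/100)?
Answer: 25455772380261/160505542340 ≈ 158.60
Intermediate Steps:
C(I) = -110 (C(I) = (2/3)*(-165) = -110)
T = -29923/110 (T = 29923/(-110) = 29923*(-1/110) = -29923/110 ≈ -272.03)
32962/35867 - 23581*T/40682 = 32962/35867 - 23581/(40682/(-29923/110)) = 32962*(1/35867) - 23581/(40682*(-110/29923)) = 32962/35867 - 23581/(-4475020/29923) = 32962/35867 - 23581*(-29923/4475020) = 32962/35867 + 705614263/4475020 = 25455772380261/160505542340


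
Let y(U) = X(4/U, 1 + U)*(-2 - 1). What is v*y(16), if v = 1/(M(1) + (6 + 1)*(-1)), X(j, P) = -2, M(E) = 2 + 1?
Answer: -3/2 ≈ -1.5000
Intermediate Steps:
M(E) = 3
v = -¼ (v = 1/(3 + (6 + 1)*(-1)) = 1/(3 + 7*(-1)) = 1/(3 - 7) = 1/(-4) = -¼ ≈ -0.25000)
y(U) = 6 (y(U) = -2*(-2 - 1) = -2*(-3) = 6)
v*y(16) = -¼*6 = -3/2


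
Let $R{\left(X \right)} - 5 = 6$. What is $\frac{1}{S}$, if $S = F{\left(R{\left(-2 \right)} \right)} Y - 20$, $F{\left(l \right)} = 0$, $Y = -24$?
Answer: $- \frac{1}{20} \approx -0.05$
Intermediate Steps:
$R{\left(X \right)} = 11$ ($R{\left(X \right)} = 5 + 6 = 11$)
$S = -20$ ($S = 0 \left(-24\right) - 20 = 0 - 20 = -20$)
$\frac{1}{S} = \frac{1}{-20} = - \frac{1}{20}$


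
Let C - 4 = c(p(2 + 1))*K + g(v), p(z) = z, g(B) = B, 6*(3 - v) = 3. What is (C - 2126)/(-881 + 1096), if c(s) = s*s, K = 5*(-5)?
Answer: -4689/430 ≈ -10.905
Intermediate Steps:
v = 5/2 (v = 3 - ⅙*3 = 3 - ½ = 5/2 ≈ 2.5000)
K = -25
c(s) = s²
C = -437/2 (C = 4 + ((2 + 1)²*(-25) + 5/2) = 4 + (3²*(-25) + 5/2) = 4 + (9*(-25) + 5/2) = 4 + (-225 + 5/2) = 4 - 445/2 = -437/2 ≈ -218.50)
(C - 2126)/(-881 + 1096) = (-437/2 - 2126)/(-881 + 1096) = -4689/2/215 = -4689/2*1/215 = -4689/430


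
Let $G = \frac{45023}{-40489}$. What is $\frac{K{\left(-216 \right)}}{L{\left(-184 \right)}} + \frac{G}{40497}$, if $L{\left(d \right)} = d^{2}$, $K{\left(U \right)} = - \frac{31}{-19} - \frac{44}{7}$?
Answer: $- \frac{64089238049}{388591761356736} \approx -0.00016493$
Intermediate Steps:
$K{\left(U \right)} = - \frac{619}{133}$ ($K{\left(U \right)} = \left(-31\right) \left(- \frac{1}{19}\right) - \frac{44}{7} = \frac{31}{19} - \frac{44}{7} = - \frac{619}{133}$)
$G = - \frac{45023}{40489}$ ($G = 45023 \left(- \frac{1}{40489}\right) = - \frac{45023}{40489} \approx -1.112$)
$\frac{K{\left(-216 \right)}}{L{\left(-184 \right)}} + \frac{G}{40497} = - \frac{619}{133 \left(-184\right)^{2}} - \frac{45023}{40489 \cdot 40497} = - \frac{619}{133 \cdot 33856} - \frac{45023}{1639683033} = \left(- \frac{619}{133}\right) \frac{1}{33856} - \frac{45023}{1639683033} = - \frac{619}{4502848} - \frac{45023}{1639683033} = - \frac{64089238049}{388591761356736}$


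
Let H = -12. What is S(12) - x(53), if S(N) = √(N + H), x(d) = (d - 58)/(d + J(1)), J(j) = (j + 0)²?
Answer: 5/54 ≈ 0.092593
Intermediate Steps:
J(j) = j²
x(d) = (-58 + d)/(1 + d) (x(d) = (d - 58)/(d + 1²) = (-58 + d)/(d + 1) = (-58 + d)/(1 + d))
S(N) = √(-12 + N) (S(N) = √(N - 12) = √(-12 + N))
S(12) - x(53) = √(-12 + 12) - (-58 + 53)/(1 + 53) = √0 - (-5)/54 = 0 - (-5)/54 = 0 - 1*(-5/54) = 0 + 5/54 = 5/54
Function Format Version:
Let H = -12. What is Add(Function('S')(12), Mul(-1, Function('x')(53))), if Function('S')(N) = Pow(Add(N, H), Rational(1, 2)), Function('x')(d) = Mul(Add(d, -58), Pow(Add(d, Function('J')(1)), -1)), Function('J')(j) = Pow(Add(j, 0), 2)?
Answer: Rational(5, 54) ≈ 0.092593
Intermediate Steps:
Function('J')(j) = Pow(j, 2)
Function('x')(d) = Mul(Pow(Add(1, d), -1), Add(-58, d)) (Function('x')(d) = Mul(Add(d, -58), Pow(Add(d, Pow(1, 2)), -1)) = Mul(Add(-58, d), Pow(Add(d, 1), -1)) = Mul(Add(-58, d), Pow(Add(1, d), -1)) = Mul(Pow(Add(1, d), -1), Add(-58, d)))
Function('S')(N) = Pow(Add(-12, N), Rational(1, 2)) (Function('S')(N) = Pow(Add(N, -12), Rational(1, 2)) = Pow(Add(-12, N), Rational(1, 2)))
Add(Function('S')(12), Mul(-1, Function('x')(53))) = Add(Pow(Add(-12, 12), Rational(1, 2)), Mul(-1, Mul(Pow(Add(1, 53), -1), Add(-58, 53)))) = Add(Pow(0, Rational(1, 2)), Mul(-1, Mul(Pow(54, -1), -5))) = Add(0, Mul(-1, Mul(Rational(1, 54), -5))) = Add(0, Mul(-1, Rational(-5, 54))) = Add(0, Rational(5, 54)) = Rational(5, 54)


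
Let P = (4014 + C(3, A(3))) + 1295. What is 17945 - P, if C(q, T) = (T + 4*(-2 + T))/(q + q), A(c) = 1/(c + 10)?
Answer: 328569/26 ≈ 12637.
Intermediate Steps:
A(c) = 1/(10 + c)
C(q, T) = (-8 + 5*T)/(2*q) (C(q, T) = (T + (-8 + 4*T))/((2*q)) = (-8 + 5*T)*(1/(2*q)) = (-8 + 5*T)/(2*q))
P = 138001/26 (P = (4014 + (½)*(-8 + 5/(10 + 3))/3) + 1295 = (4014 + (½)*(⅓)*(-8 + 5/13)) + 1295 = (4014 + (½)*(⅓)*(-99/13)) + 1295 = (4014 - 33/26) + 1295 = 104331/26 + 1295 = 138001/26 ≈ 5307.7)
17945 - P = 17945 - 1*138001/26 = 17945 - 138001/26 = 328569/26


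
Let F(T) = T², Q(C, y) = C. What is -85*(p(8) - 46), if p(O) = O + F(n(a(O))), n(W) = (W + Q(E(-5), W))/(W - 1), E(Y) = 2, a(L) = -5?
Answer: 12835/4 ≈ 3208.8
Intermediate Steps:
n(W) = (2 + W)/(-1 + W) (n(W) = (W + 2)/(W - 1) = (2 + W)/(-1 + W))
p(O) = ¼ + O (p(O) = O + ((2 - 5)/(-1 - 5))² = O + (-3/(-6))² = O + (-⅙*(-3))² = O + (½)² = O + ¼ = ¼ + O)
-85*(p(8) - 46) = -85*((¼ + 8) - 46) = -85*(33/4 - 46) = -85*(-151/4) = 12835/4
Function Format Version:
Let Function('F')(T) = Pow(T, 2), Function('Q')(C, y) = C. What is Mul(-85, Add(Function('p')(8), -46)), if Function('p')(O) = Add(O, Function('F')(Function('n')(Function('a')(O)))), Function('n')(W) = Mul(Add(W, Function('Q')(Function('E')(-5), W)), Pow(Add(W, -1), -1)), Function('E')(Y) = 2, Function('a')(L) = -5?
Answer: Rational(12835, 4) ≈ 3208.8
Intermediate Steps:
Function('n')(W) = Mul(Pow(Add(-1, W), -1), Add(2, W)) (Function('n')(W) = Mul(Add(W, 2), Pow(Add(W, -1), -1)) = Mul(Add(2, W), Pow(Add(-1, W), -1)) = Mul(Pow(Add(-1, W), -1), Add(2, W)))
Function('p')(O) = Add(Rational(1, 4), O) (Function('p')(O) = Add(O, Pow(Mul(Pow(Add(-1, -5), -1), Add(2, -5)), 2)) = Add(O, Pow(Mul(Pow(-6, -1), -3), 2)) = Add(O, Pow(Mul(Rational(-1, 6), -3), 2)) = Add(O, Pow(Rational(1, 2), 2)) = Add(O, Rational(1, 4)) = Add(Rational(1, 4), O))
Mul(-85, Add(Function('p')(8), -46)) = Mul(-85, Add(Add(Rational(1, 4), 8), -46)) = Mul(-85, Add(Rational(33, 4), -46)) = Mul(-85, Rational(-151, 4)) = Rational(12835, 4)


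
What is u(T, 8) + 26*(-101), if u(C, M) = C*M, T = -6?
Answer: -2674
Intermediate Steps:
u(T, 8) + 26*(-101) = -6*8 + 26*(-101) = -48 - 2626 = -2674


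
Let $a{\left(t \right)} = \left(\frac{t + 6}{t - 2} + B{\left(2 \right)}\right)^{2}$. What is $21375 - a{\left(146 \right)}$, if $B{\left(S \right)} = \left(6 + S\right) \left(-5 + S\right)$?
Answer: $\frac{6754931}{324} \approx 20849.0$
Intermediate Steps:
$B{\left(S \right)} = \left(-5 + S\right) \left(6 + S\right)$
$a{\left(t \right)} = \left(-24 + \frac{6 + t}{-2 + t}\right)^{2}$ ($a{\left(t \right)} = \left(\frac{t + 6}{t - 2} + \left(-30 + 2 + 2^{2}\right)\right)^{2} = \left(\frac{6 + t}{-2 + t} + \left(-30 + 2 + 4\right)\right)^{2} = \left(\frac{6 + t}{-2 + t} - 24\right)^{2} = \left(-24 + \frac{6 + t}{-2 + t}\right)^{2}$)
$21375 - a{\left(146 \right)} = 21375 - \frac{\left(54 - 3358\right)^{2}}{\left(-2 + 146\right)^{2}} = 21375 - \frac{\left(54 - 3358\right)^{2}}{20736} = 21375 - \frac{\left(-3304\right)^{2}}{20736} = 21375 - \frac{1}{20736} \cdot 10916416 = 21375 - \frac{170569}{324} = \frac{6754931}{324}$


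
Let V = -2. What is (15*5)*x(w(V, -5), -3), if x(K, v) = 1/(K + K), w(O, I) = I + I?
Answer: -15/4 ≈ -3.7500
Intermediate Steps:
w(O, I) = 2*I
x(K, v) = 1/(2*K)
(15*5)*x(w(V, -5), -3) = (15*5)*(1/(2*((2*(-5))))) = 75*((½)/(-10)) = 75*((½)*(-⅒)) = 75*(-1/20) = -15/4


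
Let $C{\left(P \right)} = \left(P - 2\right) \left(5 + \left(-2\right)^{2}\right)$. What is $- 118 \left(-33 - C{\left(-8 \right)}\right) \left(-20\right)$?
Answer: $134520$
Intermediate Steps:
$C{\left(P \right)} = -18 + 9 P$ ($C{\left(P \right)} = \left(-2 + P\right) \left(5 + 4\right) = \left(-2 + P\right) 9 = -18 + 9 P$)
$- 118 \left(-33 - C{\left(-8 \right)}\right) \left(-20\right) = - 118 \left(-33 - \left(-18 + 9 \left(-8\right)\right)\right) \left(-20\right) = - 118 \left(-33 - \left(-18 - 72\right)\right) \left(-20\right) = - 118 \left(-33 - -90\right) \left(-20\right) = - 118 \left(-33 + 90\right) \left(-20\right) = \left(-118\right) 57 \left(-20\right) = \left(-6726\right) \left(-20\right) = 134520$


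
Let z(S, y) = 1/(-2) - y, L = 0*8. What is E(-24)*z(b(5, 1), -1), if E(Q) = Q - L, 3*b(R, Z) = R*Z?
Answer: -12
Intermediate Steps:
L = 0
b(R, Z) = R*Z/3 (b(R, Z) = (R*Z)/3 = R*Z/3)
E(Q) = Q (E(Q) = Q - 1*0 = Q + 0 = Q)
z(S, y) = -½ - y
E(-24)*z(b(5, 1), -1) = -24*(-½ - 1*(-1)) = -24*(-½ + 1) = -24*½ = -12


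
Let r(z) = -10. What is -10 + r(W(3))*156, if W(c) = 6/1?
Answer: -1570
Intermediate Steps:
W(c) = 6 (W(c) = 6*1 = 6)
-10 + r(W(3))*156 = -10 - 10*156 = -10 - 1560 = -1570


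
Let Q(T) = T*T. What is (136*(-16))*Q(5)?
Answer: -54400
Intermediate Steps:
Q(T) = T²
(136*(-16))*Q(5) = (136*(-16))*5² = -2176*25 = -54400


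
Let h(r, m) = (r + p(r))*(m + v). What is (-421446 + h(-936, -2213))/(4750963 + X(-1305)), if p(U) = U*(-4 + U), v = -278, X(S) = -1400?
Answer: -2189771310/4749563 ≈ -461.05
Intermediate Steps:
h(r, m) = (-278 + m)*(r + r*(-4 + r)) (h(r, m) = (r + r*(-4 + r))*(m - 278) = (r + r*(-4 + r))*(-278 + m) = (-278 + m)*(r + r*(-4 + r)))
(-421446 + h(-936, -2213))/(4750963 + X(-1305)) = (-421446 - 936*(834 - 2213 - 278*(-936) - 2213*(-4 - 936)))/(4750963 - 1400) = (-421446 - 936*(834 - 2213 + 260208 - 2213*(-940)))/4749563 = (-421446 - 936*(834 - 2213 + 260208 + 2080220))*(1/4749563) = (-421446 - 936*2339049)*(1/4749563) = (-421446 - 2189349864)*(1/4749563) = -2189771310*1/4749563 = -2189771310/4749563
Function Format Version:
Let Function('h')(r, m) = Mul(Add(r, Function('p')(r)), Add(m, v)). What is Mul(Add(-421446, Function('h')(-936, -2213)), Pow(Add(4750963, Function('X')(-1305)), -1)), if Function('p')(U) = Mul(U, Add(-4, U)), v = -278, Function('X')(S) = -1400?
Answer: Rational(-2189771310, 4749563) ≈ -461.05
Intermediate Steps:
Function('h')(r, m) = Mul(Add(-278, m), Add(r, Mul(r, Add(-4, r)))) (Function('h')(r, m) = Mul(Add(r, Mul(r, Add(-4, r))), Add(m, -278)) = Mul(Add(r, Mul(r, Add(-4, r))), Add(-278, m)) = Mul(Add(-278, m), Add(r, Mul(r, Add(-4, r)))))
Mul(Add(-421446, Function('h')(-936, -2213)), Pow(Add(4750963, Function('X')(-1305)), -1)) = Mul(Add(-421446, Mul(-936, Add(834, -2213, Mul(-278, -936), Mul(-2213, Add(-4, -936))))), Pow(Add(4750963, -1400), -1)) = Mul(Add(-421446, Mul(-936, Add(834, -2213, 260208, Mul(-2213, -940)))), Pow(4749563, -1)) = Mul(Add(-421446, Mul(-936, Add(834, -2213, 260208, 2080220))), Rational(1, 4749563)) = Mul(Add(-421446, Mul(-936, 2339049)), Rational(1, 4749563)) = Mul(Add(-421446, -2189349864), Rational(1, 4749563)) = Mul(-2189771310, Rational(1, 4749563)) = Rational(-2189771310, 4749563)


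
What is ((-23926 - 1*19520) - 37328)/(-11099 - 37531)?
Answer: 40387/24315 ≈ 1.6610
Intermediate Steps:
((-23926 - 1*19520) - 37328)/(-11099 - 37531) = ((-23926 - 19520) - 37328)/(-48630) = (-43446 - 37328)*(-1/48630) = -80774*(-1/48630) = 40387/24315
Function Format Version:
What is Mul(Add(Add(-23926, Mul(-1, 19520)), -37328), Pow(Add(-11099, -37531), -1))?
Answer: Rational(40387, 24315) ≈ 1.6610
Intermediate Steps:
Mul(Add(Add(-23926, Mul(-1, 19520)), -37328), Pow(Add(-11099, -37531), -1)) = Mul(Add(Add(-23926, -19520), -37328), Pow(-48630, -1)) = Mul(Add(-43446, -37328), Rational(-1, 48630)) = Mul(-80774, Rational(-1, 48630)) = Rational(40387, 24315)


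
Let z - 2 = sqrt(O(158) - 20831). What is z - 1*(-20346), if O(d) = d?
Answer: 20348 + 3*I*sqrt(2297) ≈ 20348.0 + 143.78*I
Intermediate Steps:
z = 2 + 3*I*sqrt(2297) (z = 2 + sqrt(158 - 20831) = 2 + sqrt(-20673) = 2 + 3*I*sqrt(2297) ≈ 2.0 + 143.78*I)
z - 1*(-20346) = (2 + 3*I*sqrt(2297)) - 1*(-20346) = (2 + 3*I*sqrt(2297)) + 20346 = 20348 + 3*I*sqrt(2297)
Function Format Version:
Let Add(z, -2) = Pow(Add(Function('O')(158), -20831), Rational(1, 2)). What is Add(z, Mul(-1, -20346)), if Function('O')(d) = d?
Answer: Add(20348, Mul(3, I, Pow(2297, Rational(1, 2)))) ≈ Add(20348., Mul(143.78, I))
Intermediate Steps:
z = Add(2, Mul(3, I, Pow(2297, Rational(1, 2)))) (z = Add(2, Pow(Add(158, -20831), Rational(1, 2))) = Add(2, Pow(-20673, Rational(1, 2))) = Add(2, Mul(3, I, Pow(2297, Rational(1, 2)))) ≈ Add(2.0000, Mul(143.78, I)))
Add(z, Mul(-1, -20346)) = Add(Add(2, Mul(3, I, Pow(2297, Rational(1, 2)))), Mul(-1, -20346)) = Add(Add(2, Mul(3, I, Pow(2297, Rational(1, 2)))), 20346) = Add(20348, Mul(3, I, Pow(2297, Rational(1, 2))))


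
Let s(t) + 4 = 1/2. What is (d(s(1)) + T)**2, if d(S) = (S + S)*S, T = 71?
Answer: 36481/4 ≈ 9120.3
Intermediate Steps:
s(t) = -7/2 (s(t) = -4 + 1/2 = -7/2)
d(S) = 2*S**2 (d(S) = (2*S)*S = 2*S**2)
(d(s(1)) + T)**2 = (2*(-7/2)**2 + 71)**2 = (2*(49/4) + 71)**2 = (49/2 + 71)**2 = (191/2)**2 = 36481/4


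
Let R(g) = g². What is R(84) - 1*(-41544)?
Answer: 48600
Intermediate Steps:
R(84) - 1*(-41544) = 84² - 1*(-41544) = 7056 + 41544 = 48600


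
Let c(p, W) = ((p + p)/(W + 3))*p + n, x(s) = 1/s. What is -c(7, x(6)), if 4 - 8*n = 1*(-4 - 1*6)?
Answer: -2485/76 ≈ -32.697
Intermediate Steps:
n = 7/4 (n = ½ - (-4 - 1*6)/8 = ½ - (-4 - 6)/8 = ½ - (-10)/8 = ½ - ⅛*(-10) = ½ + 5/4 = 7/4 ≈ 1.7500)
c(p, W) = 7/4 + 2*p²/(3 + W) (c(p, W) = ((p + p)/(W + 3))*p + 7/4 = ((2*p)/(3 + W))*p + 7/4 = (2*p/(3 + W))*p + 7/4 = 2*p²/(3 + W) + 7/4 = 7/4 + 2*p²/(3 + W))
-c(7, x(6)) = -(21 + 7/6 + 8*7²)/(4*(3 + 1/6)) = -(21 + 7*(⅙) + 8*49)/(4*(3 + ⅙)) = -(21 + 7/6 + 392)/(4*19/6) = -6*2485/(4*19*6) = -1*2485/76 = -2485/76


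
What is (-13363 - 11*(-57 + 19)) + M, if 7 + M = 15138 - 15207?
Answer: -13021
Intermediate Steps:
M = -76 (M = -7 + (15138 - 15207) = -7 - 69 = -76)
(-13363 - 11*(-57 + 19)) + M = (-13363 - 11*(-57 + 19)) - 76 = (-13363 - 11*(-38)) - 76 = (-13363 + 418) - 76 = -12945 - 76 = -13021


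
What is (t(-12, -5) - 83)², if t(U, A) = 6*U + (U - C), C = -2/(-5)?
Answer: 700569/25 ≈ 28023.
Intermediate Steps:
C = ⅖ (C = -2*(-⅕) = ⅖ ≈ 0.40000)
t(U, A) = -⅖ + 7*U (t(U, A) = 6*U + (U - 1*⅖) = 6*U + (U - ⅖) = 6*U + (-⅖ + U) = -⅖ + 7*U)
(t(-12, -5) - 83)² = ((-⅖ + 7*(-12)) - 83)² = ((-⅖ - 84) - 83)² = (-422/5 - 83)² = (-837/5)² = 700569/25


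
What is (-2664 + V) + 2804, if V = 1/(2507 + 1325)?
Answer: 536481/3832 ≈ 140.00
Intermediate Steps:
V = 1/3832 ≈ 0.00026096
(-2664 + V) + 2804 = (-2664 + 1/3832) + 2804 = -10208447/3832 + 2804 = 536481/3832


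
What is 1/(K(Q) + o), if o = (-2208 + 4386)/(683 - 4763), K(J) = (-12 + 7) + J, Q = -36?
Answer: -680/28243 ≈ -0.024077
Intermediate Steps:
K(J) = -5 + J
o = -363/680 (o = 2178/(-4080) = 2178*(-1/4080) = -363/680 ≈ -0.53382)
1/(K(Q) + o) = 1/((-5 - 36) - 363/680) = 1/(-41 - 363/680) = 1/(-28243/680) = -680/28243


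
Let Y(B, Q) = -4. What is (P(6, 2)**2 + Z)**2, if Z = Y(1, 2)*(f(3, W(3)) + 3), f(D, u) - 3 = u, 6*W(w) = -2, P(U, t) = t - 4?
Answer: 3136/9 ≈ 348.44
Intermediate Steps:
P(U, t) = -4 + t
W(w) = -1/3 (W(w) = (1/6)*(-2) = -1/3)
f(D, u) = 3 + u
Z = -68/3 (Z = -4*((3 - 1/3) + 3) = -4*(8/3 + 3) = -4*17/3 = -68/3 ≈ -22.667)
(P(6, 2)**2 + Z)**2 = ((-4 + 2)**2 - 68/3)**2 = ((-2)**2 - 68/3)**2 = (4 - 68/3)**2 = (-56/3)**2 = 3136/9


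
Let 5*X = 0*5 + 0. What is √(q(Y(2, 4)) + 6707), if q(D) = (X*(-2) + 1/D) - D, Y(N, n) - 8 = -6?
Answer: √26822/2 ≈ 81.887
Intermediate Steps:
X = 0 (X = (0*5 + 0)/5 = (0 + 0)/5 = (⅕)*0 = 0)
Y(N, n) = 2 (Y(N, n) = 8 - 6 = 2)
q(D) = 1/D - D (q(D) = (0*(-2) + 1/D) - D = (0 + 1/D) - D = 1/D - D)
√(q(Y(2, 4)) + 6707) = √((1/2 - 1*2) + 6707) = √((½ - 2) + 6707) = √(-3/2 + 6707) = √(13411/2) = √26822/2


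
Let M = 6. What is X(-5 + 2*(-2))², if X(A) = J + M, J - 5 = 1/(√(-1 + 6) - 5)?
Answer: (215 - √5)²/400 ≈ 113.17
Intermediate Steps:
J = 5 + 1/(-5 + √5) (J = 5 + 1/(√(-1 + 6) - 5) = 5 + 1/(√5 - 5) = 5 + 1/(-5 + √5) ≈ 4.6382)
X(A) = 43/4 - √5/20 (X(A) = (19/4 - √5/20) + 6 = 43/4 - √5/20)
X(-5 + 2*(-2))² = (43/4 - √5/20)²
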